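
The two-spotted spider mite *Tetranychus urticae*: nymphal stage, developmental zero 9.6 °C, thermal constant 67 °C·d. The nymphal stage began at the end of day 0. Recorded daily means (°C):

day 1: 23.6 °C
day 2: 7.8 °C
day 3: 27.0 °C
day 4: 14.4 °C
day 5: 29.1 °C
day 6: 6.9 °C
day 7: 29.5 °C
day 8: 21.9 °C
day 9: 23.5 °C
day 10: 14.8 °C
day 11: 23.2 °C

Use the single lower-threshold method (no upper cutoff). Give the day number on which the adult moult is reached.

Daily DD above 9.6 °C: 14.0, 0.0, 17.4, 4.8, 19.5, 0.0, 19.9, 12.3, 13.9, 5.2, 13.6.
Cumulative: 14.0, 14.0, 31.4, 36.2, 55.7, 55.7, 75.6, 87.9, 101.8, 107.0, 120.6.
The total first reaches 67 DD on day 7.

day 7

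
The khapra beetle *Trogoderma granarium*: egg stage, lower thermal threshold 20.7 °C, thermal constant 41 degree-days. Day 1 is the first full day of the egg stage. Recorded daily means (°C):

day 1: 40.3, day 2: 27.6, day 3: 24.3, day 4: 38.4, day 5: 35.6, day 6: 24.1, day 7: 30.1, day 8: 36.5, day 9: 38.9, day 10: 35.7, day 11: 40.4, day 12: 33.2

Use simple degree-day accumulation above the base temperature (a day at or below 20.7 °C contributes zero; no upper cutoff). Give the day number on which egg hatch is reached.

day 4

Daily DD above 20.7 °C: 19.6, 6.9, 3.6, 17.7, 14.9, 3.4, 9.4, 15.8, 18.2, 15.0, 19.7, 12.5.
Cumulative: 19.6, 26.5, 30.1, 47.8, 62.7, 66.1, 75.5, 91.3, 109.5, 124.5, 144.2, 156.7.
The total first reaches 41 DD on day 4.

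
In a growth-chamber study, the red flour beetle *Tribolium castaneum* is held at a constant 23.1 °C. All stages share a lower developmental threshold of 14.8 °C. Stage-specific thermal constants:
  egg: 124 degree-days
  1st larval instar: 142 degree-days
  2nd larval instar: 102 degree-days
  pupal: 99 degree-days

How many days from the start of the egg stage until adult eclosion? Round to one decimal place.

56.3 days

Daily accumulation at 23.1 °C = 23.1 − 14.8 = 8.3 DD/day.
Total K = 124 + 142 + 102 + 99 = 467 DD.
Total duration = 467 / 8.3 = 56.265 ≈ 56.3 days.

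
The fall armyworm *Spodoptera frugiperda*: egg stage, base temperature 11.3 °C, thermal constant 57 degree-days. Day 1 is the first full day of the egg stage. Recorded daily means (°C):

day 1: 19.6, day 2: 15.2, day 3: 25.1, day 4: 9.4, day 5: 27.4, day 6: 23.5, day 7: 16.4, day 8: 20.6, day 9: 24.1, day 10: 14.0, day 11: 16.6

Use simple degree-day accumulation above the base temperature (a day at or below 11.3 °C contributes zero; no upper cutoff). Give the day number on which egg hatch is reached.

Daily DD above 11.3 °C: 8.3, 3.9, 13.8, 0.0, 16.1, 12.2, 5.1, 9.3, 12.8, 2.7, 5.3.
Cumulative: 8.3, 12.2, 26.0, 26.0, 42.1, 54.3, 59.4, 68.7, 81.5, 84.2, 89.5.
The total first reaches 57 DD on day 7.

day 7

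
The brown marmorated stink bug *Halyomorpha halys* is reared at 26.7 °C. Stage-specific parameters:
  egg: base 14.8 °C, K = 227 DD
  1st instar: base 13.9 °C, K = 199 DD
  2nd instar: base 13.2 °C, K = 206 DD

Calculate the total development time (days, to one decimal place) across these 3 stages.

49.9 days

egg: 227 / (26.7 − 14.8) = 227 / 11.9 = 19.076 d.
1st instar: 199 / (26.7 − 13.9) = 199 / 12.8 = 15.547 d.
2nd instar: 206 / (26.7 − 13.2) = 206 / 13.5 = 15.259 d.
Sum = 49.882 ≈ 49.9 days.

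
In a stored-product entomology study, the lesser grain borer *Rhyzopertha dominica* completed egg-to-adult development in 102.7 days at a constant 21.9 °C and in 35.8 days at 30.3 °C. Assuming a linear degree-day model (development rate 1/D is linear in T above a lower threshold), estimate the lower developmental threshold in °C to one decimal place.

Linear rate model ⇒ the product D·(T − T_b) is constant across temperatures.
102.7·(21.9 − T_b) = 35.8·(30.3 − T_b)
T_b = (102.7·21.9 − 35.8·30.3) / (102.7 − 35.8) = 1164.39 / 66.9 = 17.405 °C ≈ 17.4 °C.

17.4 °C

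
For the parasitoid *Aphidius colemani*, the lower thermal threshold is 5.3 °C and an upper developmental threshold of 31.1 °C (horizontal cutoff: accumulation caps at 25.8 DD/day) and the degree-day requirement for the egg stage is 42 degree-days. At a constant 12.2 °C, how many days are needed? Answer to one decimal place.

6.1 days

Daily accumulation = 12.2 − 5.3 = 6.9 DD/day.
Duration = 42 / 6.9 = 6.087 ≈ 6.1 days.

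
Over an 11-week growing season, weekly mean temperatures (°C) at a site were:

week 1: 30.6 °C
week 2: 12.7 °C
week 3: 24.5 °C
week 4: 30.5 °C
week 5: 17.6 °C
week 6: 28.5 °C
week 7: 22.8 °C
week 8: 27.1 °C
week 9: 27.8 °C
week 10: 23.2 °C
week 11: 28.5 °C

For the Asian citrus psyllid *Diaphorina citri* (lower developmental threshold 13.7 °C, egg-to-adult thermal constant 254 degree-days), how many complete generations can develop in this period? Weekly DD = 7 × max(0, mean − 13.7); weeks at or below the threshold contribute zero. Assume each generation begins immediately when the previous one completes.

Weekly DD (7 × max(0, T̄ − 13.7)): 118.3, 0.0, 75.6, 117.6, 27.3, 103.6, 63.7, 93.8, 98.7, 66.5, 103.6.
Season total = 868.7 DD.
Complete generations = ⌊868.7 / 254⌋ = 3.

3 generations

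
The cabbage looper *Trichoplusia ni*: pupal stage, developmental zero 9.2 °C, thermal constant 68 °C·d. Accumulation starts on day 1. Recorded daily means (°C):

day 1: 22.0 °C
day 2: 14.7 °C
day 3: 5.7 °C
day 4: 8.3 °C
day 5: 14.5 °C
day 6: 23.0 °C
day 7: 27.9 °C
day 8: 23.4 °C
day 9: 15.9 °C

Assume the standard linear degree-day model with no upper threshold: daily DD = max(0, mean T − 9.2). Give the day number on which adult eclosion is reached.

day 8

Daily DD above 9.2 °C: 12.8, 5.5, 0.0, 0.0, 5.3, 13.8, 18.7, 14.2, 6.7.
Cumulative: 12.8, 18.3, 18.3, 18.3, 23.6, 37.4, 56.1, 70.3, 77.0.
The total first reaches 68 DD on day 8.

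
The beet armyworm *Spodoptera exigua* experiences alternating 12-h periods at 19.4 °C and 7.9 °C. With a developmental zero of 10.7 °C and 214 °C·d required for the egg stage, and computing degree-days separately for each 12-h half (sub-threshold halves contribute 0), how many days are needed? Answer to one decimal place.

Day half: max(0, 19.4 − 10.7) × 0.5 = 8.7 × 0.5 = 4.35 DD.
Night half: max(0, 7.9 − 10.7) × 0.5 = 0.0 × 0.5 = 0.00 DD.
Per 24 h: 4.35 DD/day.
Duration = 214 / 4.35 = 49.195 ≈ 49.2 days.

49.2 days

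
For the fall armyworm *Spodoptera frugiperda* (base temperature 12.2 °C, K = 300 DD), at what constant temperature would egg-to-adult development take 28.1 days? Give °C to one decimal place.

22.9 °C

Required daily accumulation = 300 / 28.1 = 10.676 DD/day.
T = T_base + 10.676 = 12.2 + 10.676 = 22.876 ≈ 22.9 °C.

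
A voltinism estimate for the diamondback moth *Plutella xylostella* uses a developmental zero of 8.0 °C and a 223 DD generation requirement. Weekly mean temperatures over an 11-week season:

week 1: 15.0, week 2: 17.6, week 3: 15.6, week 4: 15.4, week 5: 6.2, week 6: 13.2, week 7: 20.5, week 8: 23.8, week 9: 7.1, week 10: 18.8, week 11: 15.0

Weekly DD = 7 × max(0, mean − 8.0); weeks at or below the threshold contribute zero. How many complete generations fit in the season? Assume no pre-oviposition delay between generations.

Weekly DD (7 × max(0, T̄ − 8.0)): 49.0, 67.2, 53.2, 51.8, 0.0, 36.4, 87.5, 110.6, 0.0, 75.6, 49.0.
Season total = 580.3 DD.
Complete generations = ⌊580.3 / 223⌋ = 2.

2 generations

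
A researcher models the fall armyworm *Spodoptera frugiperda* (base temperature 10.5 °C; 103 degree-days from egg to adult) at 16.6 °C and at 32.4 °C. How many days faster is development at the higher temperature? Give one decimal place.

12.2 days

At 16.6 °C: 103 / (16.6 − 10.5) = 103 / 6.1 = 16.885 d.
At 32.4 °C: 103 / (32.4 − 10.5) = 103 / 21.9 = 4.703 d.
Difference = |16.885 − 4.703| = 12.182 ≈ 12.2 days.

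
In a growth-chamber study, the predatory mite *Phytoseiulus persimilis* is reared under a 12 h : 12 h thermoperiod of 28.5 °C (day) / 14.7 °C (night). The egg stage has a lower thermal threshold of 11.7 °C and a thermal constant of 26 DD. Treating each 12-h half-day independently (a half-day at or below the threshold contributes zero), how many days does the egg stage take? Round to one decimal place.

2.6 days

Day half: max(0, 28.5 − 11.7) × 0.5 = 16.8 × 0.5 = 8.40 DD.
Night half: max(0, 14.7 − 11.7) × 0.5 = 3.0 × 0.5 = 1.50 DD.
Per 24 h: 9.90 DD/day.
Duration = 26 / 9.90 = 2.626 ≈ 2.6 days.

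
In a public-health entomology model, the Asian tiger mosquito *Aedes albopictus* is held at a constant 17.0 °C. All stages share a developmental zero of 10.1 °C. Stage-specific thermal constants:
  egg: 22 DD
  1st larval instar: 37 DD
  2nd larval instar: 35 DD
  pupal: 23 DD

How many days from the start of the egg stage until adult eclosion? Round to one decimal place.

17.0 days

Daily accumulation at 17.0 °C = 17.0 − 10.1 = 6.9 DD/day.
Total K = 22 + 37 + 35 + 23 = 117 DD.
Total duration = 117 / 6.9 = 16.957 ≈ 17.0 days.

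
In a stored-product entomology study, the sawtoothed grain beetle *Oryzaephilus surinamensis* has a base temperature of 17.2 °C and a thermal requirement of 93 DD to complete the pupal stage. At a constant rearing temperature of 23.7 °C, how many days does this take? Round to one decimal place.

14.3 days

Daily accumulation = 23.7 − 17.2 = 6.5 DD/day.
Duration = 93 / 6.5 = 14.308 ≈ 14.3 days.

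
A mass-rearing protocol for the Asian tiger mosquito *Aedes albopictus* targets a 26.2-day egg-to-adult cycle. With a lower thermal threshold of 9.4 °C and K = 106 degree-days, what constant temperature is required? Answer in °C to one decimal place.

Required daily accumulation = 106 / 26.2 = 4.046 DD/day.
T = T_base + 4.046 = 9.4 + 4.046 = 13.446 ≈ 13.4 °C.

13.4 °C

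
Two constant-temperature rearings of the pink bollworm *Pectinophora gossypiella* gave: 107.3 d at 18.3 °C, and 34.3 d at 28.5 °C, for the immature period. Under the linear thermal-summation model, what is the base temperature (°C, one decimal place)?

Under the model K = D·(T − T_b), so D₁·(T₁ − T_b) = D₂·(T₂ − T_b).
107.3·(18.3 − T_b) = 34.3·(28.5 − T_b)
T_b = (107.3·18.3 − 34.3·28.5) / (107.3 − 34.3) = 986.04 / 73.0 = 13.507 °C ≈ 13.5 °C.

13.5 °C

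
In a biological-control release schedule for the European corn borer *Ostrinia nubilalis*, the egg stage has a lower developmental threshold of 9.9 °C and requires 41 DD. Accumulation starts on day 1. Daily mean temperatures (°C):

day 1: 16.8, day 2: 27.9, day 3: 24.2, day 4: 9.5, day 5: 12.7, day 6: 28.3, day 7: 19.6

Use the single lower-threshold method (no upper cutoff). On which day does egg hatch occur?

Daily DD above 9.9 °C: 6.9, 18.0, 14.3, 0.0, 2.8, 18.4, 9.7.
Cumulative: 6.9, 24.9, 39.2, 39.2, 42.0, 60.4, 70.1.
The total first reaches 41 DD on day 5.

day 5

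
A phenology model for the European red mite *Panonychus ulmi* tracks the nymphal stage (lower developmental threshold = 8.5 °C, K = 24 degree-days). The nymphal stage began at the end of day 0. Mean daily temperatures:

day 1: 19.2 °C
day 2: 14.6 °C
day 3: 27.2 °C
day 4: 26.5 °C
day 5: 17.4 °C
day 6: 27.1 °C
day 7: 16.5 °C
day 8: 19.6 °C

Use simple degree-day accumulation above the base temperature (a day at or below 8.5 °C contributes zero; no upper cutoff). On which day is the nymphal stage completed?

Daily DD above 8.5 °C: 10.7, 6.1, 18.7, 18.0, 8.9, 18.6, 8.0, 11.1.
Cumulative: 10.7, 16.8, 35.5, 53.5, 62.4, 81.0, 89.0, 100.1.
The total first reaches 24 DD on day 3.

day 3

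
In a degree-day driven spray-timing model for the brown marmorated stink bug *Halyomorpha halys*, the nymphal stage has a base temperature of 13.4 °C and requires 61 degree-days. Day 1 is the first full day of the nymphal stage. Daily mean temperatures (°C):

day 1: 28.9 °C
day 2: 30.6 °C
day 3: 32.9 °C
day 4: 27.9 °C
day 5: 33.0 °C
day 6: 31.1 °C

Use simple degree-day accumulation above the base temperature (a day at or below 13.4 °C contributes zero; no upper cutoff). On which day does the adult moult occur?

Daily DD above 13.4 °C: 15.5, 17.2, 19.5, 14.5, 19.6, 17.7.
Cumulative: 15.5, 32.7, 52.2, 66.7, 86.3, 104.0.
The total first reaches 61 DD on day 4.

day 4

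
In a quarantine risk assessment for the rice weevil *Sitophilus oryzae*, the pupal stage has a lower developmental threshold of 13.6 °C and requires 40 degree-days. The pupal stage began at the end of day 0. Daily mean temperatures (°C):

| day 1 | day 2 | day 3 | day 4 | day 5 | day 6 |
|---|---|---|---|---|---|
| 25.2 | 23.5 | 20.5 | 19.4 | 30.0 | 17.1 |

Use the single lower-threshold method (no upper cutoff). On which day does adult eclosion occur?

day 5

Daily DD above 13.6 °C: 11.6, 9.9, 6.9, 5.8, 16.4, 3.5.
Cumulative: 11.6, 21.5, 28.4, 34.2, 50.6, 54.1.
The total first reaches 40 DD on day 5.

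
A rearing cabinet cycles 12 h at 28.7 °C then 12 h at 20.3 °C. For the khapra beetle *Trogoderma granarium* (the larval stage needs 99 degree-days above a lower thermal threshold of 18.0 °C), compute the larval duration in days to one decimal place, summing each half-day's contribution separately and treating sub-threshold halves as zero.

Day half: max(0, 28.7 − 18.0) × 0.5 = 10.7 × 0.5 = 5.35 DD.
Night half: max(0, 20.3 − 18.0) × 0.5 = 2.3 × 0.5 = 1.15 DD.
Per 24 h: 6.50 DD/day.
Duration = 99 / 6.50 = 15.231 ≈ 15.2 days.

15.2 days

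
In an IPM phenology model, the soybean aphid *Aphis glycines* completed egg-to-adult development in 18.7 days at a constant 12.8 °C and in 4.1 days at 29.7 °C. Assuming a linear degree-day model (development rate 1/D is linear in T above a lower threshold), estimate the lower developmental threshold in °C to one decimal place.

Under the model K = D·(T − T_b), so D₁·(T₁ − T_b) = D₂·(T₂ − T_b).
18.7·(12.8 − T_b) = 4.1·(29.7 − T_b)
T_b = (18.7·12.8 − 4.1·29.7) / (18.7 − 4.1) = 117.59 / 14.6 = 8.054 °C ≈ 8.1 °C.

8.1 °C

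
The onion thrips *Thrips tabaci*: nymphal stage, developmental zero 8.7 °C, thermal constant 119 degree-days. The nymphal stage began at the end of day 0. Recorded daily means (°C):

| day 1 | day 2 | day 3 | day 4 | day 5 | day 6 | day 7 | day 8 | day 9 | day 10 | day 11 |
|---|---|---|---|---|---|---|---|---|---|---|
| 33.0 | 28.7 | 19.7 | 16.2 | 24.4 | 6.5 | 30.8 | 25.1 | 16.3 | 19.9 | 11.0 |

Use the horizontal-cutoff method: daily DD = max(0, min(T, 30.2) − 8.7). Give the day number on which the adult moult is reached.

Daily DD above 8.7 °C (capped at 21.5): 21.5, 20.0, 11.0, 7.5, 15.7, 0.0, 21.5, 16.4, 7.6, 11.2, 2.3.
Cumulative: 21.5, 41.5, 52.5, 60.0, 75.7, 75.7, 97.2, 113.6, 121.2, 132.4, 134.7.
The total first reaches 119 DD on day 9.

day 9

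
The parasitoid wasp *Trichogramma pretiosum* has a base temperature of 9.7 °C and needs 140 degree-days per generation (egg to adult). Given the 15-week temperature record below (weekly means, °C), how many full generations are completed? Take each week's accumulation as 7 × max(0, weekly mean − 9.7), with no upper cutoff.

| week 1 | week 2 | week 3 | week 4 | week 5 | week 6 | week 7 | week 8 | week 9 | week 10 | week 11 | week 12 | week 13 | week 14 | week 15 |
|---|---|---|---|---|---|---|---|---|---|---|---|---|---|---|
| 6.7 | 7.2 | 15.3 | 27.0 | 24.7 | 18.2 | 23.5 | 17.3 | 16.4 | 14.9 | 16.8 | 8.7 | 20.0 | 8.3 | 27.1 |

5 generations

Weekly DD (7 × max(0, T̄ − 9.7)): 0.0, 0.0, 39.2, 121.1, 105.0, 59.5, 96.6, 53.2, 46.9, 36.4, 49.7, 0.0, 72.1, 0.0, 121.8.
Season total = 801.5 DD.
Complete generations = ⌊801.5 / 140⌋ = 5.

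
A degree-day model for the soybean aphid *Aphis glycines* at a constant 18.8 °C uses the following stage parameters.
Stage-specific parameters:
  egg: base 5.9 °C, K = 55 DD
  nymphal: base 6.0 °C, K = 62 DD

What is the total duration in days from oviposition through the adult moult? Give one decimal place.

9.1 days

egg: 55 / (18.8 − 5.9) = 55 / 12.9 = 4.264 d.
nymphal: 62 / (18.8 − 6.0) = 62 / 12.8 = 4.844 d.
Sum = 9.107 ≈ 9.1 days.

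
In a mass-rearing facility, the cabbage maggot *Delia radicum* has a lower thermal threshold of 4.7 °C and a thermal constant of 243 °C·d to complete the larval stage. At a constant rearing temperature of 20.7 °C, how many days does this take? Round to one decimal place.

15.2 days

Daily accumulation = 20.7 − 4.7 = 16.0 DD/day.
Duration = 243 / 16.0 = 15.188 ≈ 15.2 days.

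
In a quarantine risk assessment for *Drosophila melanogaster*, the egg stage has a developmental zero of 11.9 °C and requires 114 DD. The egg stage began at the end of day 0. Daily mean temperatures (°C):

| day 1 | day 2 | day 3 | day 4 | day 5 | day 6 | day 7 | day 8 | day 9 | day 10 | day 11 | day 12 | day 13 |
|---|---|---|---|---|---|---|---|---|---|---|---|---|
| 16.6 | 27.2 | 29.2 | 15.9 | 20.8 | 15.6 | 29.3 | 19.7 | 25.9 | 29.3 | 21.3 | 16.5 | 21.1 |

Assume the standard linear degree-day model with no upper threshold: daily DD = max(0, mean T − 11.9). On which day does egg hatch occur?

Daily DD above 11.9 °C: 4.7, 15.3, 17.3, 4.0, 8.9, 3.7, 17.4, 7.8, 14.0, 17.4, 9.4, 4.6, 9.2.
Cumulative: 4.7, 20.0, 37.3, 41.3, 50.2, 53.9, 71.3, 79.1, 93.1, 110.5, 119.9, 124.5, 133.7.
The total first reaches 114 DD on day 11.

day 11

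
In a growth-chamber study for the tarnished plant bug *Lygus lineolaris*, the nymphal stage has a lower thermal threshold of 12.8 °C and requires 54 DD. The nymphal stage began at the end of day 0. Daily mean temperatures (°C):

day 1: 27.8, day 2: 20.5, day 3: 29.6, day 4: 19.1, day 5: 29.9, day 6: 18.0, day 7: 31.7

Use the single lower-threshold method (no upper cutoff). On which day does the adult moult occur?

Daily DD above 12.8 °C: 15.0, 7.7, 16.8, 6.3, 17.1, 5.2, 18.9.
Cumulative: 15.0, 22.7, 39.5, 45.8, 62.9, 68.1, 87.0.
The total first reaches 54 DD on day 5.

day 5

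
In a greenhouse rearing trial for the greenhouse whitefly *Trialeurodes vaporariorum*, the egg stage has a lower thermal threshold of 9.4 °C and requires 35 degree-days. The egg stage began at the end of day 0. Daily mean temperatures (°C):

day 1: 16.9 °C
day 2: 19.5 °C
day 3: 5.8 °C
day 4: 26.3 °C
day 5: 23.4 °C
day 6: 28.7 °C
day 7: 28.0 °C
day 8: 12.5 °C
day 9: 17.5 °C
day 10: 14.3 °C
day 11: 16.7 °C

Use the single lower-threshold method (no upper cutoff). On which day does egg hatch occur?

day 5

Daily DD above 9.4 °C: 7.5, 10.1, 0.0, 16.9, 14.0, 19.3, 18.6, 3.1, 8.1, 4.9, 7.3.
Cumulative: 7.5, 17.6, 17.6, 34.5, 48.5, 67.8, 86.4, 89.5, 97.6, 102.5, 109.8.
The total first reaches 35 DD on day 5.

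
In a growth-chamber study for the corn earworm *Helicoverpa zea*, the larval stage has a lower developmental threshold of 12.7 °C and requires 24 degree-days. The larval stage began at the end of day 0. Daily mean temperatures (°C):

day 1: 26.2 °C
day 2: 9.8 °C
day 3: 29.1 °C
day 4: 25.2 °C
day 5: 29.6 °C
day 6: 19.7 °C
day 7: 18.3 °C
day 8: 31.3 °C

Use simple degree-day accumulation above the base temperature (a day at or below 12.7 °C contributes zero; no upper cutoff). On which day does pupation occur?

day 3

Daily DD above 12.7 °C: 13.5, 0.0, 16.4, 12.5, 16.9, 7.0, 5.6, 18.6.
Cumulative: 13.5, 13.5, 29.9, 42.4, 59.3, 66.3, 71.9, 90.5.
The total first reaches 24 DD on day 3.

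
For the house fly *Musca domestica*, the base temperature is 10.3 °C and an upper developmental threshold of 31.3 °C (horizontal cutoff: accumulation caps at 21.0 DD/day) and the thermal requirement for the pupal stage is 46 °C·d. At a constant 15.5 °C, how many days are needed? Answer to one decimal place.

8.8 days

Daily accumulation = 15.5 − 10.3 = 5.2 DD/day.
Duration = 46 / 5.2 = 8.846 ≈ 8.8 days.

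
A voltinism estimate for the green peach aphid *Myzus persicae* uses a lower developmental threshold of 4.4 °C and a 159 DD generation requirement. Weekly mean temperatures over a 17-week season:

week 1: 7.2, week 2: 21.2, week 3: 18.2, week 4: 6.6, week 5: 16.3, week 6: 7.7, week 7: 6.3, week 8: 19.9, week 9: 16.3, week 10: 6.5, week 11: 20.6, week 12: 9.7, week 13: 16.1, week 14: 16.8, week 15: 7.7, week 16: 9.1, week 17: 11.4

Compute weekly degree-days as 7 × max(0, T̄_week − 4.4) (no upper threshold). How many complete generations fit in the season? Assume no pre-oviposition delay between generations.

6 generations

Weekly DD (7 × max(0, T̄ − 4.4)): 19.6, 117.6, 96.6, 15.4, 83.3, 23.1, 13.3, 108.5, 83.3, 14.7, 113.4, 37.1, 81.9, 86.8, 23.1, 32.9, 49.0.
Season total = 999.6 DD.
Complete generations = ⌊999.6 / 159⌋ = 6.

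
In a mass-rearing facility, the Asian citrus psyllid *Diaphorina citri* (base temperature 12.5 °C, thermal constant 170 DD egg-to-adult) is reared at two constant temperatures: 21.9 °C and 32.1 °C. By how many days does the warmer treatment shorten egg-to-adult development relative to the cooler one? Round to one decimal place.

9.4 days

At 21.9 °C: 170 / (21.9 − 12.5) = 170 / 9.4 = 18.085 d.
At 32.1 °C: 170 / (32.1 − 12.5) = 170 / 19.6 = 8.673 d.
Difference = |18.085 − 8.673| = 9.412 ≈ 9.4 days.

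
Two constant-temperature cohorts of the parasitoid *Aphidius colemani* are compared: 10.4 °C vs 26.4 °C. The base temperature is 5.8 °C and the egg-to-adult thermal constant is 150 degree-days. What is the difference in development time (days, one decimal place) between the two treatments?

25.3 days

At 10.4 °C: 150 / (10.4 − 5.8) = 150 / 4.6 = 32.609 d.
At 26.4 °C: 150 / (26.4 − 5.8) = 150 / 20.6 = 7.282 d.
Difference = |32.609 − 7.282| = 25.327 ≈ 25.3 days.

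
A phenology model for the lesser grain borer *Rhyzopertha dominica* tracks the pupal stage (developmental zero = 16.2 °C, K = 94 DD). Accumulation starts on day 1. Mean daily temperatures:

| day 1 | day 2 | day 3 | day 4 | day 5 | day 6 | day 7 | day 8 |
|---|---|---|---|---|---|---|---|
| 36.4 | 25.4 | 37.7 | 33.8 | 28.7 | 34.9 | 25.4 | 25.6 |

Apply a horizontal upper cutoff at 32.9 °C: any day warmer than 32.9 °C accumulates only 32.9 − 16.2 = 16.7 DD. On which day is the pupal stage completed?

Daily DD above 16.2 °C (capped at 16.7): 16.7, 9.2, 16.7, 16.7, 12.5, 16.7, 9.2, 9.4.
Cumulative: 16.7, 25.9, 42.6, 59.3, 71.8, 88.5, 97.7, 107.1.
The total first reaches 94 DD on day 7.

day 7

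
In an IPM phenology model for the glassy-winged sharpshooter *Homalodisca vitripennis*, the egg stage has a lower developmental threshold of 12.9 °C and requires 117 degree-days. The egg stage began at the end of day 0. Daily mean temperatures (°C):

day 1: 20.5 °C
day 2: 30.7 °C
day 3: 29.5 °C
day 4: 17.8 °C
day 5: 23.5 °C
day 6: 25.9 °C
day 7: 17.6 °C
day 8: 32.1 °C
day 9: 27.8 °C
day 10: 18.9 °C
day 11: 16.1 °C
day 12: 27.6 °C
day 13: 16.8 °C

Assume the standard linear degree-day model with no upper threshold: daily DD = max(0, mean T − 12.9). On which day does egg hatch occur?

Daily DD above 12.9 °C: 7.6, 17.8, 16.6, 4.9, 10.6, 13.0, 4.7, 19.2, 14.9, 6.0, 3.2, 14.7, 3.9.
Cumulative: 7.6, 25.4, 42.0, 46.9, 57.5, 70.5, 75.2, 94.4, 109.3, 115.3, 118.5, 133.2, 137.1.
The total first reaches 117 DD on day 11.

day 11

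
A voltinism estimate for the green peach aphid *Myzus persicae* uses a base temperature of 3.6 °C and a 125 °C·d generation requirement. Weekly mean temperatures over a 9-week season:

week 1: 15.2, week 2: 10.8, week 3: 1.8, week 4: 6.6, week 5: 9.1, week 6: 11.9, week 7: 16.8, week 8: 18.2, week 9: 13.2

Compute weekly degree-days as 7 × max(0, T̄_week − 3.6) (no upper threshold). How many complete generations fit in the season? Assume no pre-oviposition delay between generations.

4 generations

Weekly DD (7 × max(0, T̄ − 3.6)): 81.2, 50.4, 0.0, 21.0, 38.5, 58.1, 92.4, 102.2, 67.2.
Season total = 511.0 DD.
Complete generations = ⌊511.0 / 125⌋ = 4.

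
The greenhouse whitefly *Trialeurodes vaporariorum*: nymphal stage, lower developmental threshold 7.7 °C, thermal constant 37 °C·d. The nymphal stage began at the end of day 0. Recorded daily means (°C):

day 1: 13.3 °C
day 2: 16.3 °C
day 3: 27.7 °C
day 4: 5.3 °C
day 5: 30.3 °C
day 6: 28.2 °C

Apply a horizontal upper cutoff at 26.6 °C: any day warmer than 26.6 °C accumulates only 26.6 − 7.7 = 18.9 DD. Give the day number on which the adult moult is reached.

Daily DD above 7.7 °C (capped at 18.9): 5.6, 8.6, 18.9, 0.0, 18.9, 18.9.
Cumulative: 5.6, 14.2, 33.1, 33.1, 52.0, 70.9.
The total first reaches 37 DD on day 5.

day 5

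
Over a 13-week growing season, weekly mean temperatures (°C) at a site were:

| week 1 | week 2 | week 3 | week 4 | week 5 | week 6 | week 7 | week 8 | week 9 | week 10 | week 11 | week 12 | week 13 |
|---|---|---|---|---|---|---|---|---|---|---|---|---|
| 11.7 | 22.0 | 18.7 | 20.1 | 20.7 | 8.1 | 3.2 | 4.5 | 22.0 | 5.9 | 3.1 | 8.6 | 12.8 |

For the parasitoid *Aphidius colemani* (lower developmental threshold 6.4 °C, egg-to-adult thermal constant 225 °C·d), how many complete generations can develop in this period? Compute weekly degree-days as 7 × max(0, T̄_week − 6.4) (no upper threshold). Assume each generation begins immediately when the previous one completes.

Weekly DD (7 × max(0, T̄ − 6.4)): 37.1, 109.2, 86.1, 95.9, 100.1, 11.9, 0.0, 0.0, 109.2, 0.0, 0.0, 15.4, 44.8.
Season total = 609.7 DD.
Complete generations = ⌊609.7 / 225⌋ = 2.

2 generations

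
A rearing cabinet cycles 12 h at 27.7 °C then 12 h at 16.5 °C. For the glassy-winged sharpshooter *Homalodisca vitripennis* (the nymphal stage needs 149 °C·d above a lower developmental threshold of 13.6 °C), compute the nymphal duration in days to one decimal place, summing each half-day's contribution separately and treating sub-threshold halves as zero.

Day half: max(0, 27.7 − 13.6) × 0.5 = 14.1 × 0.5 = 7.05 DD.
Night half: max(0, 16.5 − 13.6) × 0.5 = 2.9 × 0.5 = 1.45 DD.
Per 24 h: 8.50 DD/day.
Duration = 149 / 8.50 = 17.529 ≈ 17.5 days.

17.5 days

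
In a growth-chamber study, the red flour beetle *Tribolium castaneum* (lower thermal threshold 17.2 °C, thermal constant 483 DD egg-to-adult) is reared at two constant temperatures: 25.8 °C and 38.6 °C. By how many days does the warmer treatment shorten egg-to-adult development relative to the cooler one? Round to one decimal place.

At 25.8 °C: 483 / (25.8 − 17.2) = 483 / 8.6 = 56.163 d.
At 38.6 °C: 483 / (38.6 − 17.2) = 483 / 21.4 = 22.570 d.
Difference = |56.163 − 22.570| = 33.593 ≈ 33.6 days.

33.6 days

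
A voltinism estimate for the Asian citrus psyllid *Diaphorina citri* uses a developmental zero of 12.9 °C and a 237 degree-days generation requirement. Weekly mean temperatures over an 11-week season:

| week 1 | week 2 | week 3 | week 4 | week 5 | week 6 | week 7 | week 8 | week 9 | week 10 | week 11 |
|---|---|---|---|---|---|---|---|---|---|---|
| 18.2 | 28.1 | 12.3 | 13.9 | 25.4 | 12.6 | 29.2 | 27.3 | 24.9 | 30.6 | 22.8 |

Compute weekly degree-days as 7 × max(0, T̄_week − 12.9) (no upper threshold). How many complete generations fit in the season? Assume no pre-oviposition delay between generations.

Weekly DD (7 × max(0, T̄ − 12.9)): 37.1, 106.4, 0.0, 7.0, 87.5, 0.0, 114.1, 100.8, 84.0, 123.9, 69.3.
Season total = 730.1 DD.
Complete generations = ⌊730.1 / 237⌋ = 3.

3 generations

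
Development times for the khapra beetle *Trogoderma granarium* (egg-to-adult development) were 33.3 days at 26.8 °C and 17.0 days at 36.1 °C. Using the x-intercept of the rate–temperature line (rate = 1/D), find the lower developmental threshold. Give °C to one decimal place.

Under the model K = D·(T − T_b), so D₁·(T₁ − T_b) = D₂·(T₂ − T_b).
33.3·(26.8 − T_b) = 17.0·(36.1 − T_b)
T_b = (33.3·26.8 − 17.0·36.1) / (33.3 − 17.0) = 278.74 / 16.3 = 17.101 °C ≈ 17.1 °C.

17.1 °C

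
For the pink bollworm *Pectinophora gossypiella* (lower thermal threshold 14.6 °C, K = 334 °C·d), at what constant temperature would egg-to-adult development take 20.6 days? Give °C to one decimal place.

30.8 °C

Required daily accumulation = 334 / 20.6 = 16.214 DD/day.
T = T_base + 16.214 = 14.6 + 16.214 = 30.814 ≈ 30.8 °C.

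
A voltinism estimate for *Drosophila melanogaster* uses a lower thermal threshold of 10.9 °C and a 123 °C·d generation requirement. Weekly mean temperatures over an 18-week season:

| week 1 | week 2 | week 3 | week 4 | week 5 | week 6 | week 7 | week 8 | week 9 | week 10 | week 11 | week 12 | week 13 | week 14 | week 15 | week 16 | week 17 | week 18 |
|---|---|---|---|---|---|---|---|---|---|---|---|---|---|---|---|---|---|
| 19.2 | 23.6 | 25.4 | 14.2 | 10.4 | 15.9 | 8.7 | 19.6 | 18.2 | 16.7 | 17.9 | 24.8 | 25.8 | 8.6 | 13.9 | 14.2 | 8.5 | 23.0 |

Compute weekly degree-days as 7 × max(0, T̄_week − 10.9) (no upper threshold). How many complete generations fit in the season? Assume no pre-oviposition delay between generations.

6 generations

Weekly DD (7 × max(0, T̄ − 10.9)): 58.1, 88.9, 101.5, 23.1, 0.0, 35.0, 0.0, 60.9, 51.1, 40.6, 49.0, 97.3, 104.3, 0.0, 21.0, 23.1, 0.0, 84.7.
Season total = 838.6 DD.
Complete generations = ⌊838.6 / 123⌋ = 6.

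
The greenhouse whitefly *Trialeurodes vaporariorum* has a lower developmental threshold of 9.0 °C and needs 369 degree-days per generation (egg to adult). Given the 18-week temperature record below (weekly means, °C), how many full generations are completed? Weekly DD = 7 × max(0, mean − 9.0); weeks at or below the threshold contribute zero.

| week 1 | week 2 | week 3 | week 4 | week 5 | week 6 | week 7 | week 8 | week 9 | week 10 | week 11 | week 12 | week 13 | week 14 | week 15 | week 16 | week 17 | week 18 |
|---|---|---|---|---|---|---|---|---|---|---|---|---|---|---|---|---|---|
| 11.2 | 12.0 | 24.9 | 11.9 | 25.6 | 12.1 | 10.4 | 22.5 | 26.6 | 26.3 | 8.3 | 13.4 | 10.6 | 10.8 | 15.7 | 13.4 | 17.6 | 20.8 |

2 generations

Weekly DD (7 × max(0, T̄ − 9.0)): 15.4, 21.0, 111.3, 20.3, 116.2, 21.7, 9.8, 94.5, 123.2, 121.1, 0.0, 30.8, 11.2, 12.6, 46.9, 30.8, 60.2, 82.6.
Season total = 929.6 DD.
Complete generations = ⌊929.6 / 369⌋ = 2.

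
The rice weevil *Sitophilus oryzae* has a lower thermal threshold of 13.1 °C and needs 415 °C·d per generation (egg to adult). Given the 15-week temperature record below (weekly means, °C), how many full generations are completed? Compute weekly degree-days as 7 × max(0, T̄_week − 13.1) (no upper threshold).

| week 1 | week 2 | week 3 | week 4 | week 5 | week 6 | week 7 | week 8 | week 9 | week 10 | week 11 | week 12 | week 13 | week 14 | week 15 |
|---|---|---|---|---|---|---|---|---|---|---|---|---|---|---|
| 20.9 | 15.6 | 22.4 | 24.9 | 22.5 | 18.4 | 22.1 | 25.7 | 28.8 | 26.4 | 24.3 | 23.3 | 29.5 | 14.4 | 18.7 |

Weekly DD (7 × max(0, T̄ − 13.1)): 54.6, 17.5, 65.1, 82.6, 65.8, 37.1, 63.0, 88.2, 109.9, 93.1, 78.4, 71.4, 114.8, 9.1, 39.2.
Season total = 989.8 DD.
Complete generations = ⌊989.8 / 415⌋ = 2.

2 generations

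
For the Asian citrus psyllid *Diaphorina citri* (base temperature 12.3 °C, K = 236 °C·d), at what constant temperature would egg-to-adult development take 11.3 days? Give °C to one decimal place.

Required daily accumulation = 236 / 11.3 = 20.885 DD/day.
T = T_base + 20.885 = 12.3 + 20.885 = 33.185 ≈ 33.2 °C.

33.2 °C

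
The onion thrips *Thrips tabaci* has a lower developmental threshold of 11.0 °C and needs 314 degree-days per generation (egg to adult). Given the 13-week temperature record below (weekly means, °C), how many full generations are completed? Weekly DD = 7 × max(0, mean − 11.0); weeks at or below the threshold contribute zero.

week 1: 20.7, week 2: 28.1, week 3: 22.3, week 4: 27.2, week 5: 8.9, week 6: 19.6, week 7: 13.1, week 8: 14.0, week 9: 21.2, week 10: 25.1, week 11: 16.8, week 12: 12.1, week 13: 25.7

Weekly DD (7 × max(0, T̄ − 11.0)): 67.9, 119.7, 79.1, 113.4, 0.0, 60.2, 14.7, 21.0, 71.4, 98.7, 40.6, 7.7, 102.9.
Season total = 797.3 DD.
Complete generations = ⌊797.3 / 314⌋ = 2.

2 generations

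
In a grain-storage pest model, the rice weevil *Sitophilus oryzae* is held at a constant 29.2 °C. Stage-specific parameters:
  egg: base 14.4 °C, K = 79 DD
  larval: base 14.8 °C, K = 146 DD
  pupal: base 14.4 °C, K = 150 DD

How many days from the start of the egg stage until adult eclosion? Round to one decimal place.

egg: 79 / (29.2 − 14.4) = 79 / 14.8 = 5.338 d.
larval: 146 / (29.2 − 14.8) = 146 / 14.4 = 10.139 d.
pupal: 150 / (29.2 − 14.4) = 150 / 14.8 = 10.135 d.
Sum = 25.612 ≈ 25.6 days.

25.6 days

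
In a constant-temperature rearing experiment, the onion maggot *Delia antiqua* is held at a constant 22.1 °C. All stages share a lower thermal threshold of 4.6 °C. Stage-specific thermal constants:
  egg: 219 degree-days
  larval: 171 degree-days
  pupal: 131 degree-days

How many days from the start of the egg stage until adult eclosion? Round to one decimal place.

29.8 days

Daily accumulation at 22.1 °C = 22.1 − 4.6 = 17.5 DD/day.
Total K = 219 + 171 + 131 = 521 DD.
Total duration = 521 / 17.5 = 29.771 ≈ 29.8 days.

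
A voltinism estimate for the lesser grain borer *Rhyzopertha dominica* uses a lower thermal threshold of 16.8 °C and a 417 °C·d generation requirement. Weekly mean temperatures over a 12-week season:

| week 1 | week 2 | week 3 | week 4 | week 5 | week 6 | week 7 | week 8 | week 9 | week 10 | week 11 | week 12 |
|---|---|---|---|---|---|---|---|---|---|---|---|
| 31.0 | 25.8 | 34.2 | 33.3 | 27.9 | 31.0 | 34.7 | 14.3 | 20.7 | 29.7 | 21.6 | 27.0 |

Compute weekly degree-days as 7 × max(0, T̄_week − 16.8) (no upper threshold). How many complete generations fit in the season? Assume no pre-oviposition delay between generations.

Weekly DD (7 × max(0, T̄ − 16.8)): 99.4, 63.0, 121.8, 115.5, 77.7, 99.4, 125.3, 0.0, 27.3, 90.3, 33.6, 71.4.
Season total = 924.7 DD.
Complete generations = ⌊924.7 / 417⌋ = 2.

2 generations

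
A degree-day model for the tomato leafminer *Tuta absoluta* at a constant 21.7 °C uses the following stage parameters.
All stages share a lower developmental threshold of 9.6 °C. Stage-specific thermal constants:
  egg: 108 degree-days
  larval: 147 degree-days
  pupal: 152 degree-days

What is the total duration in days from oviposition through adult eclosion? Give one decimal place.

Daily accumulation at 21.7 °C = 21.7 − 9.6 = 12.1 DD/day.
Total K = 108 + 147 + 152 = 407 DD.
Total duration = 407 / 12.1 = 33.636 ≈ 33.6 days.

33.6 days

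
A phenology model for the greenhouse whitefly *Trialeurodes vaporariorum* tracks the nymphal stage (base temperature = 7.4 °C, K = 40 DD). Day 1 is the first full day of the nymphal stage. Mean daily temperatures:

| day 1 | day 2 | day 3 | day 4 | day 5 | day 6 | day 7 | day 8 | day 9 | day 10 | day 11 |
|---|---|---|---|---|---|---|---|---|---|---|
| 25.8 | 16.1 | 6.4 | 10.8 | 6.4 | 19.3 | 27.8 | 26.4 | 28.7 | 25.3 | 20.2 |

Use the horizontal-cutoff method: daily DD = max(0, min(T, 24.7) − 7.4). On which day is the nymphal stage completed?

Daily DD above 7.4 °C (capped at 17.3): 17.3, 8.7, 0.0, 3.4, 0.0, 11.9, 17.3, 17.3, 17.3, 17.3, 12.8.
Cumulative: 17.3, 26.0, 26.0, 29.4, 29.4, 41.3, 58.6, 75.9, 93.2, 110.5, 123.3.
The total first reaches 40 DD on day 6.

day 6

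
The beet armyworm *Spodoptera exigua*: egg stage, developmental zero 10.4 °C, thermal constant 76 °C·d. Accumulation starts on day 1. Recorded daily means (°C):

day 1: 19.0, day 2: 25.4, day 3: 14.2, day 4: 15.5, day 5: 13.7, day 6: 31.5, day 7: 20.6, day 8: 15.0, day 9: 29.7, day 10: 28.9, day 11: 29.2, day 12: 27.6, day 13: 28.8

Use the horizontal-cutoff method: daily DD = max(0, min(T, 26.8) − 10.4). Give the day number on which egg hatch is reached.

day 9

Daily DD above 10.4 °C (capped at 16.4): 8.6, 15.0, 3.8, 5.1, 3.3, 16.4, 10.2, 4.6, 16.4, 16.4, 16.4, 16.4, 16.4.
Cumulative: 8.6, 23.6, 27.4, 32.5, 35.8, 52.2, 62.4, 67.0, 83.4, 99.8, 116.2, 132.6, 149.0.
The total first reaches 76 DD on day 9.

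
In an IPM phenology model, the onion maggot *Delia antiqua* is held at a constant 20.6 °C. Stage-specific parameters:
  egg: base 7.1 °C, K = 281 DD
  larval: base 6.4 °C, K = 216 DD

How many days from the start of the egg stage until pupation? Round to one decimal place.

36.0 days

egg: 281 / (20.6 − 7.1) = 281 / 13.5 = 20.815 d.
larval: 216 / (20.6 − 6.4) = 216 / 14.2 = 15.211 d.
Sum = 36.026 ≈ 36.0 days.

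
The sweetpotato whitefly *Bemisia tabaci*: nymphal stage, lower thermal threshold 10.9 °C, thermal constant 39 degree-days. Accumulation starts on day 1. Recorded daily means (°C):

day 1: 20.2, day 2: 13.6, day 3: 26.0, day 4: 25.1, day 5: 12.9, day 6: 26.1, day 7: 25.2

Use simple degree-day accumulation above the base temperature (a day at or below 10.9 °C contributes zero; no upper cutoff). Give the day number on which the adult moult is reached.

day 4

Daily DD above 10.9 °C: 9.3, 2.7, 15.1, 14.2, 2.0, 15.2, 14.3.
Cumulative: 9.3, 12.0, 27.1, 41.3, 43.3, 58.5, 72.8.
The total first reaches 39 DD on day 4.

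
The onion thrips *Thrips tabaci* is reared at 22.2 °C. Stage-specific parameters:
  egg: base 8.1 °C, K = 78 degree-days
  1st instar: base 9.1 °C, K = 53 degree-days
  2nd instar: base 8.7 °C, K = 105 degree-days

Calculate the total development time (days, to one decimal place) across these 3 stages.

egg: 78 / (22.2 − 8.1) = 78 / 14.1 = 5.532 d.
1st instar: 53 / (22.2 − 9.1) = 53 / 13.1 = 4.046 d.
2nd instar: 105 / (22.2 − 8.7) = 105 / 13.5 = 7.778 d.
Sum = 17.355 ≈ 17.4 days.

17.4 days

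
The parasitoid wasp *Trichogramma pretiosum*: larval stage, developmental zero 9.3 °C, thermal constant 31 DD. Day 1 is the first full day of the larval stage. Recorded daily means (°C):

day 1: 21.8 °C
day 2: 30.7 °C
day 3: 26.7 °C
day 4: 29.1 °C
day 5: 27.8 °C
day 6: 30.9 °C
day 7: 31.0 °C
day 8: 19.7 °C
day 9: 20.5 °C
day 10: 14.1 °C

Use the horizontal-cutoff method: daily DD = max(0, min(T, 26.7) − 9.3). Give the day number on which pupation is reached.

Daily DD above 9.3 °C (capped at 17.4): 12.5, 17.4, 17.4, 17.4, 17.4, 17.4, 17.4, 10.4, 11.2, 4.8.
Cumulative: 12.5, 29.9, 47.3, 64.7, 82.1, 99.5, 116.9, 127.3, 138.5, 143.3.
The total first reaches 31 DD on day 3.

day 3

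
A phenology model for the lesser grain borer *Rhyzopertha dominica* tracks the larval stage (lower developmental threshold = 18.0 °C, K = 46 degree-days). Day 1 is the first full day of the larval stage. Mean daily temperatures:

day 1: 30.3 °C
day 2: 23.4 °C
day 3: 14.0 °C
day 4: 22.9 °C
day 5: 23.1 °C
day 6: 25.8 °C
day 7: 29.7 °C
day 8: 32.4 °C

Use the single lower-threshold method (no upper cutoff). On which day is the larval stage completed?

day 7

Daily DD above 18.0 °C: 12.3, 5.4, 0.0, 4.9, 5.1, 7.8, 11.7, 14.4.
Cumulative: 12.3, 17.7, 17.7, 22.6, 27.7, 35.5, 47.2, 61.6.
The total first reaches 46 DD on day 7.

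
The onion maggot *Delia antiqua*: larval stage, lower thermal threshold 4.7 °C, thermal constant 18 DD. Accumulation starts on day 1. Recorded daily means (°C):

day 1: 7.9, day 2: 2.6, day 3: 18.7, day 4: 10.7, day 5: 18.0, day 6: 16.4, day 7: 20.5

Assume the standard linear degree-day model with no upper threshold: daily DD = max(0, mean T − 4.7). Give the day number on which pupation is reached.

day 4

Daily DD above 4.7 °C: 3.2, 0.0, 14.0, 6.0, 13.3, 11.7, 15.8.
Cumulative: 3.2, 3.2, 17.2, 23.2, 36.5, 48.2, 64.0.
The total first reaches 18 DD on day 4.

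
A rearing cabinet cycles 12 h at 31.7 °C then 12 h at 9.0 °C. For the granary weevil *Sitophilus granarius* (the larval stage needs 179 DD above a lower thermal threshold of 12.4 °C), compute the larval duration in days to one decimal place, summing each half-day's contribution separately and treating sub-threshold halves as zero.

Day half: max(0, 31.7 − 12.4) × 0.5 = 19.3 × 0.5 = 9.65 DD.
Night half: max(0, 9.0 − 12.4) × 0.5 = 0.0 × 0.5 = 0.00 DD.
Per 24 h: 9.65 DD/day.
Duration = 179 / 9.65 = 18.549 ≈ 18.5 days.

18.5 days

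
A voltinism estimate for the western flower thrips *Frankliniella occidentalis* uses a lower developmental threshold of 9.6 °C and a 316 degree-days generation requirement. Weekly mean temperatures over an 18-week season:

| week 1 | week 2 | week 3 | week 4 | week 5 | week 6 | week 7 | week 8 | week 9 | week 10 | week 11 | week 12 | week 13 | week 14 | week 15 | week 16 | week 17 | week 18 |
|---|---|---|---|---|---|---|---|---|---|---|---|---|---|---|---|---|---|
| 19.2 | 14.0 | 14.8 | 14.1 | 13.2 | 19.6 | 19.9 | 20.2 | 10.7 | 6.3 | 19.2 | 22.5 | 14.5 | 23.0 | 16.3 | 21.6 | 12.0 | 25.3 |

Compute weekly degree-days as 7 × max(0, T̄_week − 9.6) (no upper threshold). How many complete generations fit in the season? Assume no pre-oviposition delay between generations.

Weekly DD (7 × max(0, T̄ − 9.6)): 67.2, 30.8, 36.4, 31.5, 25.2, 70.0, 72.1, 74.2, 7.7, 0.0, 67.2, 90.3, 34.3, 93.8, 46.9, 84.0, 16.8, 109.9.
Season total = 958.3 DD.
Complete generations = ⌊958.3 / 316⌋ = 3.

3 generations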